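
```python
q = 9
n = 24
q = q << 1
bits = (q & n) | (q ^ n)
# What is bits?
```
Trace:
  q=9
  q=9, n=24
  q=18, n=24
  q=18, n=24, bits=26

Final answer: 26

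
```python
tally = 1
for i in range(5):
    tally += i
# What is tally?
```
Trace:
  tally=1
  tally=1, i=0
  tally=2, i=1
  tally=4, i=2
  tally=7, i=3
  tally=11, i=4

Final answer: 11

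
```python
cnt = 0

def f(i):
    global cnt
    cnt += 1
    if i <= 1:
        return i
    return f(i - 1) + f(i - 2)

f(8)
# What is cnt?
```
Call trace (a repeated sub-call is expanded the first time; later identical calls just restate its return value):
f(i=8)
  f(i=7)
    f(i=6)
      f(i=5)
        f(i=4)
          f(i=3)
            f(i=2)
              f(i=1)
              -> return 1
              f(i=0)
              -> return 0
            -> return 1
            f(i=1)
            -> return 1
          -> return 2
          f(i=2) -> return 1  (same call as traced above)
        -> return 3
        f(i=3) -> return 2  (same call as traced above)
      -> return 5
      f(i=4) -> return 3  (same call as traced above)
    -> return 8
    f(i=5) -> return 5  (same call as traced above)
  -> return 13
  f(i=6) -> return 8  (same call as traced above)
-> return 21

cnt is incremented once per call, so count the calls in each subtree. Let C(i) = number of calls made by f(i).
C(0) = C(1) = 1 (base case, no recursion); C(i) = 1 + C(i - 1) + C(i - 2) otherwise.
C(2) = 1 + C(1) + C(0) = 1 + 1 + 1 = 3
C(3) = 1 + C(2) + C(1) = 1 + 3 + 1 = 5
C(4) = 1 + C(3) + C(2) = 1 + 5 + 3 = 9
C(5) = 1 + C(4) + C(3) = 1 + 9 + 5 = 15
C(6) = 1 + C(5) + C(4) = 1 + 15 + 9 = 25
C(7) = 1 + C(6) + C(5) = 1 + 25 + 15 = 41
C(8) = 1 + C(7) + C(6) = 1 + 41 + 25 = 67
cnt = C(8) = 67

Final answer: 67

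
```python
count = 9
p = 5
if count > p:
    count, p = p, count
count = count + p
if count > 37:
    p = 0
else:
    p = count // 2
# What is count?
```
Trace:
  count=9
  count=9, p=5
  count=5, p=9
  count=14, p=9
  count=14, p=7

Final answer: 14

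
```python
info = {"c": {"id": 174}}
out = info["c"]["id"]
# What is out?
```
Trace:
  info={'c': {'id': 174}}
  info={'c': {'id': 174}}, out=174

Final answer: 174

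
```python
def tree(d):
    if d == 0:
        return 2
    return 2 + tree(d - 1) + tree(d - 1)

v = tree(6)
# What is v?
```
Call trace (a repeated sub-call is expanded the first time; later identical calls just restate its return value):
tree(d=6)
  tree(d=5)
    tree(d=4)
      tree(d=3)
        tree(d=2)
          tree(d=1)
            tree(d=0)
            -> return 2
            tree(d=0)
            -> return 2
          -> return 6
          tree(d=1) -> return 6  (same call as traced above)
        -> return 14
        tree(d=2) -> return 14  (same call as traced above)
      -> return 30
      tree(d=3) -> return 30  (same call as traced above)
    -> return 62
    tree(d=4) -> return 62  (same call as traced above)
  -> return 126
  tree(d=5) -> return 126  (same call as traced above)
-> return 254

Final answer: 254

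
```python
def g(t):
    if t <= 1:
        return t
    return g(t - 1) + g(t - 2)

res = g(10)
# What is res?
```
Call trace (a repeated sub-call is expanded the first time; later identical calls just restate its return value):
g(t=10)
  g(t=9)
    g(t=8)
      g(t=7)
        g(t=6)
          g(t=5)
            g(t=4)
              g(t=3)
                g(t=2)
                  g(t=1)
                  -> return 1
                  g(t=0)
                  -> return 0
                -> return 1
                g(t=1)
                -> return 1
              -> return 2
              g(t=2) -> return 1  (same call as traced above)
            -> return 3
            g(t=3) -> return 2  (same call as traced above)
          -> return 5
          g(t=4) -> return 3  (same call as traced above)
        -> return 8
        g(t=5) -> return 5  (same call as traced above)
      -> return 13
      g(t=6) -> return 8  (same call as traced above)
    -> return 21
    g(t=7) -> return 13  (same call as traced above)
  -> return 34
  g(t=8) -> return 21  (same call as traced above)
-> return 55

Final answer: 55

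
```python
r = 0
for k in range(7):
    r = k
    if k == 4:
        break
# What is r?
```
Trace:
  r=0
  r=0, k=0
  r=1, k=1
  r=2, k=2
  r=3, k=3
  r=4, k=4

Final answer: 4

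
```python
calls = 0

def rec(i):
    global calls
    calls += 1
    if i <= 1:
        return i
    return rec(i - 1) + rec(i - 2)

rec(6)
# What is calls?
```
Call trace (a repeated sub-call is expanded the first time; later identical calls just restate its return value):
rec(i=6)
  rec(i=5)
    rec(i=4)
      rec(i=3)
        rec(i=2)
          rec(i=1)
          -> return 1
          rec(i=0)
          -> return 0
        -> return 1
        rec(i=1)
        -> return 1
      -> return 2
      rec(i=2) -> return 1  (same call as traced above)
    -> return 3
    rec(i=3) -> return 2  (same call as traced above)
  -> return 5
  rec(i=4) -> return 3  (same call as traced above)
-> return 8

calls is incremented once per call, so count the calls in each subtree. Let C(i) = number of calls made by rec(i).
C(0) = C(1) = 1 (base case, no recursion); C(i) = 1 + C(i - 1) + C(i - 2) otherwise.
C(2) = 1 + C(1) + C(0) = 1 + 1 + 1 = 3
C(3) = 1 + C(2) + C(1) = 1 + 3 + 1 = 5
C(4) = 1 + C(3) + C(2) = 1 + 5 + 3 = 9
C(5) = 1 + C(4) + C(3) = 1 + 9 + 5 = 15
C(6) = 1 + C(5) + C(4) = 1 + 15 + 9 = 25
calls = C(6) = 25

Final answer: 25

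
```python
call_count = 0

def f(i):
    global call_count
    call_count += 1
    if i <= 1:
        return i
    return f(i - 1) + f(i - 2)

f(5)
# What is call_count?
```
Call trace (a repeated sub-call is expanded the first time; later identical calls just restate its return value):
f(i=5)
  f(i=4)
    f(i=3)
      f(i=2)
        f(i=1)
        -> return 1
        f(i=0)
        -> return 0
      -> return 1
      f(i=1)
      -> return 1
    -> return 2
    f(i=2) -> return 1  (same call as traced above)
  -> return 3
  f(i=3) -> return 2  (same call as traced above)
-> return 5

call_count is incremented once per call, so count the calls in each subtree. Let C(i) = number of calls made by f(i).
C(0) = C(1) = 1 (base case, no recursion); C(i) = 1 + C(i - 1) + C(i - 2) otherwise.
C(2) = 1 + C(1) + C(0) = 1 + 1 + 1 = 3
C(3) = 1 + C(2) + C(1) = 1 + 3 + 1 = 5
C(4) = 1 + C(3) + C(2) = 1 + 5 + 3 = 9
C(5) = 1 + C(4) + C(3) = 1 + 9 + 5 = 15
call_count = C(5) = 15

Final answer: 15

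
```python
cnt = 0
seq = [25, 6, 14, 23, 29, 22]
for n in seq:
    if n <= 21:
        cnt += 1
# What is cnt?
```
Trace:
  cnt=0
  cnt=0, n=25
  cnt=1, n=6
  cnt=2, n=14
  cnt=2, n=23
  cnt=2, n=29
  cnt=2, n=22

Final answer: 2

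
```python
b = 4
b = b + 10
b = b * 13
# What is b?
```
Trace:
  b=4
  b=14
  b=182

Final answer: 182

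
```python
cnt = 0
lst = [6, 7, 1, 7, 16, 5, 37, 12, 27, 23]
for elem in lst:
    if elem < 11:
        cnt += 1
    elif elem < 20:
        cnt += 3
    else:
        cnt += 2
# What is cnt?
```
Trace:
  cnt=0
  cnt=1, elem=6
  cnt=2, elem=7
  cnt=3, elem=1
  cnt=4, elem=7
  cnt=7, elem=16
  cnt=8, elem=5
  cnt=10, elem=37
  cnt=13, elem=12
  cnt=15, elem=27
  cnt=17, elem=23

Final answer: 17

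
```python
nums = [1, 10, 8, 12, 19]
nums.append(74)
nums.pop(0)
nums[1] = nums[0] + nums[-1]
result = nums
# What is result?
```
Trace:
  nums=[1, 10, 8, 12, 19]
  nums=[1, 10, 8, 12, 19, 74]
  nums=[10, 8, 12, 19, 74]
  nums=[10, 84, 12, 19, 74]
  nums=[10, 84, 12, 19, 74], result=[10, 84, 12, 19, 74]

Final answer: [10, 84, 12, 19, 74]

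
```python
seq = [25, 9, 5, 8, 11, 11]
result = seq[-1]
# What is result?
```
Trace:
  seq=[25, 9, 5, 8, 11, 11]
  seq=[25, 9, 5, 8, 11, 11], result=11

Final answer: 11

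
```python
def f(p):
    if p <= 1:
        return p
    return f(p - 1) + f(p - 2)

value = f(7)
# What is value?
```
Call trace (a repeated sub-call is expanded the first time; later identical calls just restate its return value):
f(p=7)
  f(p=6)
    f(p=5)
      f(p=4)
        f(p=3)
          f(p=2)
            f(p=1)
            -> return 1
            f(p=0)
            -> return 0
          -> return 1
          f(p=1)
          -> return 1
        -> return 2
        f(p=2) -> return 1  (same call as traced above)
      -> return 3
      f(p=3) -> return 2  (same call as traced above)
    -> return 5
    f(p=4) -> return 3  (same call as traced above)
  -> return 8
  f(p=5) -> return 5  (same call as traced above)
-> return 13

Final answer: 13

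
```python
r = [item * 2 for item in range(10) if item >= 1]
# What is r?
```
Trace:
  item=0
  item=1
  item=2
  item=3
  item=4
  item=5
  item=6
  item=7
  item=8
  item=9
  r=[2, 4, 6, 8, 10, 12, 14, 16, 18]

Final answer: [2, 4, 6, 8, 10, 12, 14, 16, 18]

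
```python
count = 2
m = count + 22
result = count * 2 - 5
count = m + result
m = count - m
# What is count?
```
Trace:
  count=2
  count=2, m=24
  count=2, m=24, result=-1
  count=23, m=24, result=-1
  count=23, m=-1, result=-1

Final answer: 23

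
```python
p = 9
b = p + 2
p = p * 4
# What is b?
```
Trace:
  p=9
  p=9, b=11
  p=36, b=11

Final answer: 11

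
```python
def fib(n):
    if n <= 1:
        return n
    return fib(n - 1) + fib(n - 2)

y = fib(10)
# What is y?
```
Call trace (a repeated sub-call is expanded the first time; later identical calls just restate its return value):
fib(n=10)
  fib(n=9)
    fib(n=8)
      fib(n=7)
        fib(n=6)
          fib(n=5)
            fib(n=4)
              fib(n=3)
                fib(n=2)
                  fib(n=1)
                  -> return 1
                  fib(n=0)
                  -> return 0
                -> return 1
                fib(n=1)
                -> return 1
              -> return 2
              fib(n=2) -> return 1  (same call as traced above)
            -> return 3
            fib(n=3) -> return 2  (same call as traced above)
          -> return 5
          fib(n=4) -> return 3  (same call as traced above)
        -> return 8
        fib(n=5) -> return 5  (same call as traced above)
      -> return 13
      fib(n=6) -> return 8  (same call as traced above)
    -> return 21
    fib(n=7) -> return 13  (same call as traced above)
  -> return 34
  fib(n=8) -> return 21  (same call as traced above)
-> return 55

Final answer: 55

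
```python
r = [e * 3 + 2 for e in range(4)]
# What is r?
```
Trace:
  e=0
  e=1
  e=2
  e=3
  r=[2, 5, 8, 11]

Final answer: [2, 5, 8, 11]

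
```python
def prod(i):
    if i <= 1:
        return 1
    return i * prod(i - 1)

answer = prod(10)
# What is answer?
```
Call trace:
prod(i=10)
  prod(i=9)
    prod(i=8)
      prod(i=7)
        prod(i=6)
          prod(i=5)
            prod(i=4)
              prod(i=3)
                prod(i=2)
                  prod(i=1)
                  -> return 1
                -> return 2
              -> return 6
            -> return 24
          -> return 120
        -> return 720
      -> return 5040
    -> return 40320
  -> return 362880
-> return 3628800

Final answer: 3628800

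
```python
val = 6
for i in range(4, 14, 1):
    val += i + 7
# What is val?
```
Trace:
  val=6
  val=17, i=4
  val=29, i=5
  val=42, i=6
  val=56, i=7
  val=71, i=8
  val=87, i=9
  val=104, i=10
  val=122, i=11
  val=141, i=12
  val=161, i=13

Final answer: 161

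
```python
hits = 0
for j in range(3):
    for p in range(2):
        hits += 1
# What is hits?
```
Trace:
  hits=0
  hits=1, j=0, p=0
  hits=2, j=0, p=1
  hits=3, j=1, p=0
  hits=4, j=1, p=1
  hits=5, j=2, p=0
  hits=6, j=2, p=1

Final answer: 6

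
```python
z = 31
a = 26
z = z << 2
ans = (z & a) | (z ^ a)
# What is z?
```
Trace:
  z=31
  z=31, a=26
  z=124, a=26
  z=124, a=26, ans=126

Final answer: 124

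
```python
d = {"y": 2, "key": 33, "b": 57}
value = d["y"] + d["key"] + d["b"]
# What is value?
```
Trace:
  d={'y': 2, 'key': 33, 'b': 57}
  d={'y': 2, 'key': 33, 'b': 57}, value=92

Final answer: 92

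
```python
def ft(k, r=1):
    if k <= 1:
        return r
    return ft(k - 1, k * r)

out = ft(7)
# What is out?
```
Call trace:
ft(k=7, r=1)
  ft(k=6, r=7)
    ft(k=5, r=42)
      ft(k=4, r=210)
        ft(k=3, r=840)
          ft(k=2, r=2520)
            ft(k=1, r=5040)
            -> return 5040
          -> return 5040
        -> return 5040
      -> return 5040
    -> return 5040
  -> return 5040
-> return 5040

Final answer: 5040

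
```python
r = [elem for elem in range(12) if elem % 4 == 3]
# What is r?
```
Trace:
  elem=0
  elem=1
  elem=2
  elem=3
  elem=4
  elem=5
  elem=6
  elem=7
  elem=8
  elem=9
  elem=10
  elem=11
  r=[3, 7, 11]

Final answer: [3, 7, 11]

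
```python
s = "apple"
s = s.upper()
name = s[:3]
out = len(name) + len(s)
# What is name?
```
Trace:
  s='apple'
  s='APPLE'
  s='APPLE', name='APP'
  s='APPLE', name='APP', out=8

Final answer: 'APP'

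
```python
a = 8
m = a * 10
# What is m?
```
Trace:
  a=8
  a=8, m=80

Final answer: 80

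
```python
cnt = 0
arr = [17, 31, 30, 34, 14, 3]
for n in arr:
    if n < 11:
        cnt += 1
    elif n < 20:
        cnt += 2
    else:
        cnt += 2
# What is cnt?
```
Trace:
  cnt=0
  cnt=2, n=17
  cnt=4, n=31
  cnt=6, n=30
  cnt=8, n=34
  cnt=10, n=14
  cnt=11, n=3

Final answer: 11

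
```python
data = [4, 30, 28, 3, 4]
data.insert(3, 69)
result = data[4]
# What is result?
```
Trace:
  data=[4, 30, 28, 3, 4]
  data=[4, 30, 28, 69, 3, 4]
  data=[4, 30, 28, 69, 3, 4], result=3

Final answer: 3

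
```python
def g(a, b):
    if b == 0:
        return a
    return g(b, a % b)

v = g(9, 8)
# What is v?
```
Call trace:
g(a=9, b=8)
  g(a=8, b=1)
    g(a=1, b=0)
    -> return 1
  -> return 1
-> return 1

Final answer: 1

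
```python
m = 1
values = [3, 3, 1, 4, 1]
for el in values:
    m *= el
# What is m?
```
Trace:
  m=1
  m=3, el=3
  m=9, el=3
  m=9, el=1
  m=36, el=4
  m=36, el=1

Final answer: 36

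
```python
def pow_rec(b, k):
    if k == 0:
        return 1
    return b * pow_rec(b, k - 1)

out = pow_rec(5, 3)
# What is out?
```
Call trace:
pow_rec(b=5, k=3)
  pow_rec(b=5, k=2)
    pow_rec(b=5, k=1)
      pow_rec(b=5, k=0)
      -> return 1
    -> return 5
  -> return 25
-> return 125

Final answer: 125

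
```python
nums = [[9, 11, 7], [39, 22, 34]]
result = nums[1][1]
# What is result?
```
Trace:
  nums=[[9, 11, 7], [39, 22, 34]]
  nums=[[9, 11, 7], [39, 22, 34]], result=22

Final answer: 22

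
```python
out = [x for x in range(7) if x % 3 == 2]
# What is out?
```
Trace:
  x=0
  x=1
  x=2
  x=3
  x=4
  x=5
  x=6
  out=[2, 5]

Final answer: [2, 5]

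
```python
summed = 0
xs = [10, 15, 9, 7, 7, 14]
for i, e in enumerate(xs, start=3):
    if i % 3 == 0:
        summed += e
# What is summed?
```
Trace:
  summed=0
  summed=10, i=3, e=10
  summed=10, i=4, e=15
  summed=10, i=5, e=9
  summed=17, i=6, e=7
  summed=17, i=7, e=7
  summed=17, i=8, e=14

Final answer: 17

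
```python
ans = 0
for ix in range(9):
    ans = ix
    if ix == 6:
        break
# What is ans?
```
Trace:
  ans=0
  ans=0, ix=0
  ans=1, ix=1
  ans=2, ix=2
  ans=3, ix=3
  ans=4, ix=4
  ans=5, ix=5
  ans=6, ix=6

Final answer: 6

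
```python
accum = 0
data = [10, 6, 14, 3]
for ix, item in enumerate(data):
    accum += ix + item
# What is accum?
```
Trace:
  accum=0
  accum=10, ix=0, item=10
  accum=17, ix=1, item=6
  accum=33, ix=2, item=14
  accum=39, ix=3, item=3

Final answer: 39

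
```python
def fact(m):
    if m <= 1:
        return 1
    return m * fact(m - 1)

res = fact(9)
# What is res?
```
Call trace:
fact(m=9)
  fact(m=8)
    fact(m=7)
      fact(m=6)
        fact(m=5)
          fact(m=4)
            fact(m=3)
              fact(m=2)
                fact(m=1)
                -> return 1
              -> return 2
            -> return 6
          -> return 24
        -> return 120
      -> return 720
    -> return 5040
  -> return 40320
-> return 362880

Final answer: 362880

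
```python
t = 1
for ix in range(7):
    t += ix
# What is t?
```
Trace:
  t=1
  t=1, ix=0
  t=2, ix=1
  t=4, ix=2
  t=7, ix=3
  t=11, ix=4
  t=16, ix=5
  t=22, ix=6

Final answer: 22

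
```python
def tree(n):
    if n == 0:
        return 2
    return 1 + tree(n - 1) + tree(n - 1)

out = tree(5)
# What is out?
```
Call trace (a repeated sub-call is expanded the first time; later identical calls just restate its return value):
tree(n=5)
  tree(n=4)
    tree(n=3)
      tree(n=2)
        tree(n=1)
          tree(n=0)
          -> return 2
          tree(n=0)
          -> return 2
        -> return 5
        tree(n=1) -> return 5  (same call as traced above)
      -> return 11
      tree(n=2) -> return 11  (same call as traced above)
    -> return 23
    tree(n=3) -> return 23  (same call as traced above)
  -> return 47
  tree(n=4) -> return 47  (same call as traced above)
-> return 95

Final answer: 95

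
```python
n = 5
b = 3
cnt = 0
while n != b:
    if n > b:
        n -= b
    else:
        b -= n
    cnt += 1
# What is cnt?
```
Trace:
  n=5
  n=5, b=3
  n=5, b=3, cnt=0
  n=2, b=3, cnt=1
  n=2, b=1, cnt=2
  n=1, b=1, cnt=3

Final answer: 3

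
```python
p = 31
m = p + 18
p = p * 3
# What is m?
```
Trace:
  p=31
  p=31, m=49
  p=93, m=49

Final answer: 49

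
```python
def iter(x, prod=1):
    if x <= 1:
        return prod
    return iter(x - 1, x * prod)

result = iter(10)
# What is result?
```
Call trace:
iter(x=10, prod=1)
  iter(x=9, prod=10)
    iter(x=8, prod=90)
      iter(x=7, prod=720)
        iter(x=6, prod=5040)
          iter(x=5, prod=30240)
            iter(x=4, prod=151200)
              iter(x=3, prod=604800)
                iter(x=2, prod=1814400)
                  iter(x=1, prod=3628800)
                  -> return 3628800
                -> return 3628800
              -> return 3628800
            -> return 3628800
          -> return 3628800
        -> return 3628800
      -> return 3628800
    -> return 3628800
  -> return 3628800
-> return 3628800

Final answer: 3628800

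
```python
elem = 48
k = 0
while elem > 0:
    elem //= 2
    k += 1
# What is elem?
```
Trace:
  elem=48
  elem=48, k=0
  elem=24, k=1
  elem=12, k=2
  elem=6, k=3
  elem=3, k=4
  elem=1, k=5
  elem=0, k=6

Final answer: 0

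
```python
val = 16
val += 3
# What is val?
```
Trace:
  val=16
  val=19

Final answer: 19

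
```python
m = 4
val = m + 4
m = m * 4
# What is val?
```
Trace:
  m=4
  m=4, val=8
  m=16, val=8

Final answer: 8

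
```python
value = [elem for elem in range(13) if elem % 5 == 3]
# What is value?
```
Trace:
  elem=0
  elem=1
  elem=2
  elem=3
  elem=4
  elem=5
  elem=6
  elem=7
  elem=8
  elem=9
  elem=10
  elem=11
  elem=12
  value=[3, 8]

Final answer: [3, 8]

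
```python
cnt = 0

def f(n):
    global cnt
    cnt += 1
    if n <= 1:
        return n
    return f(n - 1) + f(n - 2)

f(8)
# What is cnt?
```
Call trace (a repeated sub-call is expanded the first time; later identical calls just restate its return value):
f(n=8)
  f(n=7)
    f(n=6)
      f(n=5)
        f(n=4)
          f(n=3)
            f(n=2)
              f(n=1)
              -> return 1
              f(n=0)
              -> return 0
            -> return 1
            f(n=1)
            -> return 1
          -> return 2
          f(n=2) -> return 1  (same call as traced above)
        -> return 3
        f(n=3) -> return 2  (same call as traced above)
      -> return 5
      f(n=4) -> return 3  (same call as traced above)
    -> return 8
    f(n=5) -> return 5  (same call as traced above)
  -> return 13
  f(n=6) -> return 8  (same call as traced above)
-> return 21

cnt is incremented once per call, so count the calls in each subtree. Let C(n) = number of calls made by f(n).
C(0) = C(1) = 1 (base case, no recursion); C(n) = 1 + C(n - 1) + C(n - 2) otherwise.
C(2) = 1 + C(1) + C(0) = 1 + 1 + 1 = 3
C(3) = 1 + C(2) + C(1) = 1 + 3 + 1 = 5
C(4) = 1 + C(3) + C(2) = 1 + 5 + 3 = 9
C(5) = 1 + C(4) + C(3) = 1 + 9 + 5 = 15
C(6) = 1 + C(5) + C(4) = 1 + 15 + 9 = 25
C(7) = 1 + C(6) + C(5) = 1 + 25 + 15 = 41
C(8) = 1 + C(7) + C(6) = 1 + 41 + 25 = 67
cnt = C(8) = 67

Final answer: 67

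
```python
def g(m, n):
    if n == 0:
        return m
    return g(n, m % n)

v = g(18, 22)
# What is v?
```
Call trace:
g(m=18, n=22)
  g(m=22, n=18)
    g(m=18, n=4)
      g(m=4, n=2)
        g(m=2, n=0)
        -> return 2
      -> return 2
    -> return 2
  -> return 2
-> return 2

Final answer: 2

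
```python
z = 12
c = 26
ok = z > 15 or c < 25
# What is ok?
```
Trace:
  z=12
  z=12, c=26
  z=12, c=26, ok=False

Final answer: False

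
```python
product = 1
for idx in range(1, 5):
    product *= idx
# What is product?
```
Trace:
  product=1
  product=1, idx=1
  product=2, idx=2
  product=6, idx=3
  product=24, idx=4

Final answer: 24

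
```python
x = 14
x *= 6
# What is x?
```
Trace:
  x=14
  x=84

Final answer: 84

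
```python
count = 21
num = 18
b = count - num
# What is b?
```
Trace:
  count=21
  count=21, num=18
  count=21, num=18, b=3

Final answer: 3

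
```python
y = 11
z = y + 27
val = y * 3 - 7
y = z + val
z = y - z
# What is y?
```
Trace:
  y=11
  y=11, z=38
  y=11, z=38, val=26
  y=64, z=38, val=26
  y=64, z=26, val=26

Final answer: 64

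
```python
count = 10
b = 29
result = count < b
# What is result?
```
Trace:
  count=10
  count=10, b=29
  count=10, b=29, result=True

Final answer: True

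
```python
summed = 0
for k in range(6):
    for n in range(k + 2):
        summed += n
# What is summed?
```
Trace:
  summed=0
  summed=0, k=0, n=0
  summed=1, k=0, n=1
  summed=1, k=1, n=0
  summed=2, k=1, n=1
  summed=4, k=1, n=2
  summed=4, k=2, n=0
  summed=5, k=2, n=1
  summed=7, k=2, n=2
  summed=10, k=2, n=3
  summed=10, k=3, n=0
  summed=11, k=3, n=1
  summed=13, k=3, n=2
  summed=16, k=3, n=3
  summed=20, k=3, n=4
  summed=20, k=4, n=0
  summed=21, k=4, n=1
  summed=23, k=4, n=2
  summed=26, k=4, n=3
  summed=30, k=4, n=4
  summed=35, k=4, n=5
  summed=35, k=5, n=0
  summed=36, k=5, n=1
  summed=38, k=5, n=2
  summed=41, k=5, n=3
  summed=45, k=5, n=4
  summed=50, k=5, n=5
  summed=56, k=5, n=6

Final answer: 56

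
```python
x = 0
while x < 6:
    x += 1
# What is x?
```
Trace:
  x=0
  x=1
  x=2
  x=3
  x=4
  x=5
  x=6

Final answer: 6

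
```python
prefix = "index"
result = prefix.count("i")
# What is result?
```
Trace:
  prefix='index'
  prefix='index', result=1

Final answer: 1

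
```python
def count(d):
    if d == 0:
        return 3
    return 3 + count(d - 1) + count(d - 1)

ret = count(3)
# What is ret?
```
Call trace (a repeated sub-call is expanded the first time; later identical calls just restate its return value):
count(d=3)
  count(d=2)
    count(d=1)
      count(d=0)
      -> return 3
      count(d=0)
      -> return 3
    -> return 9
    count(d=1) -> return 9  (same call as traced above)
  -> return 21
  count(d=2) -> return 21  (same call as traced above)
-> return 45

Final answer: 45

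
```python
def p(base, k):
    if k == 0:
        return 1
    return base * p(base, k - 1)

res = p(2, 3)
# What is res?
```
Call trace:
p(base=2, k=3)
  p(base=2, k=2)
    p(base=2, k=1)
      p(base=2, k=0)
      -> return 1
    -> return 2
  -> return 4
-> return 8

Final answer: 8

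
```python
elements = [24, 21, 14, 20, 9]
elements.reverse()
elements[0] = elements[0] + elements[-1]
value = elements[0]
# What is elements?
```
Trace:
  elements=[24, 21, 14, 20, 9]
  elements=[9, 20, 14, 21, 24]
  elements=[33, 20, 14, 21, 24]
  elements=[33, 20, 14, 21, 24], value=33

Final answer: [33, 20, 14, 21, 24]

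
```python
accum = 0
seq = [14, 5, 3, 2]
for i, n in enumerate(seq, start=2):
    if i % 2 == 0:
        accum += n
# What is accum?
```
Trace:
  accum=0
  accum=14, i=2, n=14
  accum=14, i=3, n=5
  accum=17, i=4, n=3
  accum=17, i=5, n=2

Final answer: 17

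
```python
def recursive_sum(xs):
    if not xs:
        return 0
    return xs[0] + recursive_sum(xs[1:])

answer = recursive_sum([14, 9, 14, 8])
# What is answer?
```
Call trace:
recursive_sum(xs=[14, 9, 14, 8])
  recursive_sum(xs=[9, 14, 8])
    recursive_sum(xs=[14, 8])
      recursive_sum(xs=[8])
        recursive_sum(xs=[])
        -> return 0
      -> return 8
    -> return 22
  -> return 31
-> return 45

Final answer: 45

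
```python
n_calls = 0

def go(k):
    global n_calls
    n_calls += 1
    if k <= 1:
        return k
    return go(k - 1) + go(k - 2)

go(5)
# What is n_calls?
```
Call trace (a repeated sub-call is expanded the first time; later identical calls just restate its return value):
go(k=5)
  go(k=4)
    go(k=3)
      go(k=2)
        go(k=1)
        -> return 1
        go(k=0)
        -> return 0
      -> return 1
      go(k=1)
      -> return 1
    -> return 2
    go(k=2) -> return 1  (same call as traced above)
  -> return 3
  go(k=3) -> return 2  (same call as traced above)
-> return 5

n_calls is incremented once per call, so count the calls in each subtree. Let C(k) = number of calls made by go(k).
C(0) = C(1) = 1 (base case, no recursion); C(k) = 1 + C(k - 1) + C(k - 2) otherwise.
C(2) = 1 + C(1) + C(0) = 1 + 1 + 1 = 3
C(3) = 1 + C(2) + C(1) = 1 + 3 + 1 = 5
C(4) = 1 + C(3) + C(2) = 1 + 5 + 3 = 9
C(5) = 1 + C(4) + C(3) = 1 + 9 + 5 = 15
n_calls = C(5) = 15

Final answer: 15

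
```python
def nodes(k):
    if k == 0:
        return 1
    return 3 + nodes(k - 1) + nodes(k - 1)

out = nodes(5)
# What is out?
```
Call trace (a repeated sub-call is expanded the first time; later identical calls just restate its return value):
nodes(k=5)
  nodes(k=4)
    nodes(k=3)
      nodes(k=2)
        nodes(k=1)
          nodes(k=0)
          -> return 1
          nodes(k=0)
          -> return 1
        -> return 5
        nodes(k=1) -> return 5  (same call as traced above)
      -> return 13
      nodes(k=2) -> return 13  (same call as traced above)
    -> return 29
    nodes(k=3) -> return 29  (same call as traced above)
  -> return 61
  nodes(k=4) -> return 61  (same call as traced above)
-> return 125

Final answer: 125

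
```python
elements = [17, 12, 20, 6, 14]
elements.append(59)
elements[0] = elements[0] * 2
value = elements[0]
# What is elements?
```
Trace:
  elements=[17, 12, 20, 6, 14]
  elements=[17, 12, 20, 6, 14, 59]
  elements=[34, 12, 20, 6, 14, 59]
  elements=[34, 12, 20, 6, 14, 59], value=34

Final answer: [34, 12, 20, 6, 14, 59]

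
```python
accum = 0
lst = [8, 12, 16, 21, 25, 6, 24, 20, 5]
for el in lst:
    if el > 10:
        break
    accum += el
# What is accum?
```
Trace:
  accum=0
  accum=8, el=8
  accum=8, el=12

Final answer: 8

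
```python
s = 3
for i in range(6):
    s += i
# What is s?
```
Trace:
  s=3
  s=3, i=0
  s=4, i=1
  s=6, i=2
  s=9, i=3
  s=13, i=4
  s=18, i=5

Final answer: 18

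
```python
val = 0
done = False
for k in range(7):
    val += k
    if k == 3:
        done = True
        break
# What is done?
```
Trace:
  val=0
  val=0, done=False
  val=0, done=False, k=0
  val=1, done=False, k=1
  val=3, done=False, k=2
  val=6, done=True, k=3

Final answer: True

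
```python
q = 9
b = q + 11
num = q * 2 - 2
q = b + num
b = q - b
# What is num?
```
Trace:
  q=9
  q=9, b=20
  q=9, b=20, num=16
  q=36, b=20, num=16
  q=36, b=16, num=16

Final answer: 16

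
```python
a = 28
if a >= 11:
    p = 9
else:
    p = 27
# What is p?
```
Trace:
  a=28
  a=28, p=9

Final answer: 9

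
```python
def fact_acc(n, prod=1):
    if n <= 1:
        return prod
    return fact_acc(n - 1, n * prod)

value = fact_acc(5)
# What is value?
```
Call trace:
fact_acc(n=5, prod=1)
  fact_acc(n=4, prod=5)
    fact_acc(n=3, prod=20)
      fact_acc(n=2, prod=60)
        fact_acc(n=1, prod=120)
        -> return 120
      -> return 120
    -> return 120
  -> return 120
-> return 120

Final answer: 120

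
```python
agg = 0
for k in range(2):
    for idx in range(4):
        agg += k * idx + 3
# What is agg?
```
Trace:
  agg=0
  agg=3, k=0, idx=0
  agg=6, k=0, idx=1
  agg=9, k=0, idx=2
  agg=12, k=0, idx=3
  agg=15, k=1, idx=0
  agg=19, k=1, idx=1
  agg=24, k=1, idx=2
  agg=30, k=1, idx=3

Final answer: 30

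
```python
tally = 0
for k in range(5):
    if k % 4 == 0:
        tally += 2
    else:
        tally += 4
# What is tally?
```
Trace:
  tally=0
  tally=2, k=0
  tally=6, k=1
  tally=10, k=2
  tally=14, k=3
  tally=16, k=4

Final answer: 16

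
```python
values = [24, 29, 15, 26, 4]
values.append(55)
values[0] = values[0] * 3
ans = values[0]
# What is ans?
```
Trace:
  values=[24, 29, 15, 26, 4]
  values=[24, 29, 15, 26, 4, 55]
  values=[72, 29, 15, 26, 4, 55]
  values=[72, 29, 15, 26, 4, 55], ans=72

Final answer: 72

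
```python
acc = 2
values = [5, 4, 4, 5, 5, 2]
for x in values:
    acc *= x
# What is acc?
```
Trace:
  acc=2
  acc=10, x=5
  acc=40, x=4
  acc=160, x=4
  acc=800, x=5
  acc=4000, x=5
  acc=8000, x=2

Final answer: 8000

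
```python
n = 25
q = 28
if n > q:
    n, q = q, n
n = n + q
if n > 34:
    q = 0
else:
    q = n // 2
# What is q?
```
Trace:
  n=25
  n=25, q=28
  n=25, q=28
  n=53, q=28
  n=53, q=0

Final answer: 0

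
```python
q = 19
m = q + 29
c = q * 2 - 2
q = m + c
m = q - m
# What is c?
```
Trace:
  q=19
  q=19, m=48
  q=19, m=48, c=36
  q=84, m=48, c=36
  q=84, m=36, c=36

Final answer: 36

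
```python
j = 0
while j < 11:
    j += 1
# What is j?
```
Trace:
  j=0
  j=1
  j=2
  j=3
  j=4
  j=5
  j=6
  j=7
  j=8
  j=9
  j=10
  j=11

Final answer: 11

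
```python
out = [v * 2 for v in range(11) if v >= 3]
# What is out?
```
Trace:
  v=0
  v=1
  v=2
  v=3
  v=4
  v=5
  v=6
  v=7
  v=8
  v=9
  v=10
  out=[6, 8, 10, 12, 14, 16, 18, 20]

Final answer: [6, 8, 10, 12, 14, 16, 18, 20]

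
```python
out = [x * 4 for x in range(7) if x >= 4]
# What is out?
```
Trace:
  x=0
  x=1
  x=2
  x=3
  x=4
  x=5
  x=6
  out=[16, 20, 24]

Final answer: [16, 20, 24]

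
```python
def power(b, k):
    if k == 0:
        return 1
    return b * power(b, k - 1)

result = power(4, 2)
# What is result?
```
Call trace:
power(b=4, k=2)
  power(b=4, k=1)
    power(b=4, k=0)
    -> return 1
  -> return 4
-> return 16

Final answer: 16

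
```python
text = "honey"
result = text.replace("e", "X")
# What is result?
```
Trace:
  text='honey'
  text='honey', result='honXy'

Final answer: 'honXy'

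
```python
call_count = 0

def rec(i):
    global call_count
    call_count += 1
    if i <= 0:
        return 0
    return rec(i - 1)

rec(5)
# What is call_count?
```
Call trace:
rec(i=5)
  rec(i=4)
    rec(i=3)
      rec(i=2)
        rec(i=1)
          rec(i=0)
          -> return 0
        -> return 0
      -> return 0
    -> return 0
  -> return 0
-> return 0

call_count is incremented once per call. rec is entered once for each i = 5, 4, 3, 2, 1, 0 (the i <= 0 call returns without recursing), i.e. 5 + 1 calls.
call_count = 6

Final answer: 6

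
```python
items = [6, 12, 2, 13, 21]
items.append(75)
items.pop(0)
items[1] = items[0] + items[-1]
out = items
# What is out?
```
Trace:
  items=[6, 12, 2, 13, 21]
  items=[6, 12, 2, 13, 21, 75]
  items=[12, 2, 13, 21, 75]
  items=[12, 87, 13, 21, 75]
  items=[12, 87, 13, 21, 75], out=[12, 87, 13, 21, 75]

Final answer: [12, 87, 13, 21, 75]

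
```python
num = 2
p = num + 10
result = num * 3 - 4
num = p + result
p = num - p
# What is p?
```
Trace:
  num=2
  num=2, p=12
  num=2, p=12, result=2
  num=14, p=12, result=2
  num=14, p=2, result=2

Final answer: 2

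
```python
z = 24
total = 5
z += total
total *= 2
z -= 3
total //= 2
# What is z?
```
Trace:
  z=24
  z=24, total=5
  z=29, total=5
  z=29, total=10
  z=26, total=10
  z=26, total=5

Final answer: 26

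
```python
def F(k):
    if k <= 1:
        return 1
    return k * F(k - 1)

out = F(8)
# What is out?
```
Call trace:
F(k=8)
  F(k=7)
    F(k=6)
      F(k=5)
        F(k=4)
          F(k=3)
            F(k=2)
              F(k=1)
              -> return 1
            -> return 2
          -> return 6
        -> return 24
      -> return 120
    -> return 720
  -> return 5040
-> return 40320

Final answer: 40320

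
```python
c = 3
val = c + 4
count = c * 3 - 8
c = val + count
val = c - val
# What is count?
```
Trace:
  c=3
  c=3, val=7
  c=3, val=7, count=1
  c=8, val=7, count=1
  c=8, val=1, count=1

Final answer: 1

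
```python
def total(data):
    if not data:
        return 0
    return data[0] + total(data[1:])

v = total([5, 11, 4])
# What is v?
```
Call trace:
total(data=[5, 11, 4])
  total(data=[11, 4])
    total(data=[4])
      total(data=[])
      -> return 0
    -> return 4
  -> return 15
-> return 20

Final answer: 20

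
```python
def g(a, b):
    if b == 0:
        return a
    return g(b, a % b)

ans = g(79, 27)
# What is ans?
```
Call trace:
g(a=79, b=27)
  g(a=27, b=25)
    g(a=25, b=2)
      g(a=2, b=1)
        g(a=1, b=0)
        -> return 1
      -> return 1
    -> return 1
  -> return 1
-> return 1

Final answer: 1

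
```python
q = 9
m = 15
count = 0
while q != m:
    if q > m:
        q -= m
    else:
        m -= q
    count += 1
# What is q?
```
Trace:
  q=9
  q=9, m=15
  q=9, m=15, count=0
  q=9, m=6, count=1
  q=3, m=6, count=2
  q=3, m=3, count=3

Final answer: 3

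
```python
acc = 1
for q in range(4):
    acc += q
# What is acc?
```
Trace:
  acc=1
  acc=1, q=0
  acc=2, q=1
  acc=4, q=2
  acc=7, q=3

Final answer: 7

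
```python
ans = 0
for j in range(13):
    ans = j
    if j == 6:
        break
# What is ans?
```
Trace:
  ans=0
  ans=0, j=0
  ans=1, j=1
  ans=2, j=2
  ans=3, j=3
  ans=4, j=4
  ans=5, j=5
  ans=6, j=6

Final answer: 6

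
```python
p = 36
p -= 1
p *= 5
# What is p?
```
Trace:
  p=36
  p=35
  p=175

Final answer: 175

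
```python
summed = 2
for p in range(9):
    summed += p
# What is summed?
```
Trace:
  summed=2
  summed=2, p=0
  summed=3, p=1
  summed=5, p=2
  summed=8, p=3
  summed=12, p=4
  summed=17, p=5
  summed=23, p=6
  summed=30, p=7
  summed=38, p=8

Final answer: 38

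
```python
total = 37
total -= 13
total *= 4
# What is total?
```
Trace:
  total=37
  total=24
  total=96

Final answer: 96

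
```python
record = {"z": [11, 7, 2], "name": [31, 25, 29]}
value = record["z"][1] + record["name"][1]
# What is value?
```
Trace:
  record={'z': [11, 7, 2], 'name': [31, 25, 29]}
  record={'z': [11, 7, 2], 'name': [31, 25, 29]}, value=32

Final answer: 32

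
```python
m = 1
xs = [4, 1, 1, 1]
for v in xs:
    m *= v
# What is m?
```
Trace:
  m=1
  m=4, v=4
  m=4, v=1
  m=4, v=1
  m=4, v=1

Final answer: 4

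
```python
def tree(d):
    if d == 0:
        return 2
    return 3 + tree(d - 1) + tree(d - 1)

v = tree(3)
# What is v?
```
Call trace (a repeated sub-call is expanded the first time; later identical calls just restate its return value):
tree(d=3)
  tree(d=2)
    tree(d=1)
      tree(d=0)
      -> return 2
      tree(d=0)
      -> return 2
    -> return 7
    tree(d=1) -> return 7  (same call as traced above)
  -> return 17
  tree(d=2) -> return 17  (same call as traced above)
-> return 37

Final answer: 37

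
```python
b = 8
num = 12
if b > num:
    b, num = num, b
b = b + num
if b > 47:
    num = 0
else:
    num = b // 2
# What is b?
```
Trace:
  b=8
  b=8, num=12
  b=8, num=12
  b=20, num=12
  b=20, num=10

Final answer: 20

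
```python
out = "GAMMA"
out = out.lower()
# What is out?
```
Trace:
  out='GAMMA'
  out='gamma'

Final answer: 'gamma'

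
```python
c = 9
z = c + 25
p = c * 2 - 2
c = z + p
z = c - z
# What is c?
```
Trace:
  c=9
  c=9, z=34
  c=9, z=34, p=16
  c=50, z=34, p=16
  c=50, z=16, p=16

Final answer: 50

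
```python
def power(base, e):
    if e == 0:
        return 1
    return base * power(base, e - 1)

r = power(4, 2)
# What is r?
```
Call trace:
power(base=4, e=2)
  power(base=4, e=1)
    power(base=4, e=0)
    -> return 1
  -> return 4
-> return 16

Final answer: 16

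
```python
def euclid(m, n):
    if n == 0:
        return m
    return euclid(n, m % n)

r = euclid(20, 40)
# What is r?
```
Call trace:
euclid(m=20, n=40)
  euclid(m=40, n=20)
    euclid(m=20, n=0)
    -> return 20
  -> return 20
-> return 20

Final answer: 20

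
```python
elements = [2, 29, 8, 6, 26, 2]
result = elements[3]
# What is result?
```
Trace:
  elements=[2, 29, 8, 6, 26, 2]
  elements=[2, 29, 8, 6, 26, 2], result=6

Final answer: 6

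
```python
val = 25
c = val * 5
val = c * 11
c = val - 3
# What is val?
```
Trace:
  val=25
  val=25, c=125
  val=1375, c=125
  val=1375, c=1372

Final answer: 1375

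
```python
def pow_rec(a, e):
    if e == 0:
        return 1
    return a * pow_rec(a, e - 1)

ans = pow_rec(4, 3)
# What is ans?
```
Call trace:
pow_rec(a=4, e=3)
  pow_rec(a=4, e=2)
    pow_rec(a=4, e=1)
      pow_rec(a=4, e=0)
      -> return 1
    -> return 4
  -> return 16
-> return 64

Final answer: 64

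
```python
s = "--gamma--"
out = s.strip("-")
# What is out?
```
Trace:
  s='--gamma--'
  s='--gamma--', out='gamma'

Final answer: 'gamma'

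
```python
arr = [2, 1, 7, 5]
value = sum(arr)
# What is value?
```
Trace:
  arr=[2, 1, 7, 5]
  arr=[2, 1, 7, 5], value=15

Final answer: 15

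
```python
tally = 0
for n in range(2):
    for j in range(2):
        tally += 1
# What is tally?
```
Trace:
  tally=0
  tally=1, n=0, j=0
  tally=2, n=0, j=1
  tally=3, n=1, j=0
  tally=4, n=1, j=1

Final answer: 4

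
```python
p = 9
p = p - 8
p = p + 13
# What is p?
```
Trace:
  p=9
  p=1
  p=14

Final answer: 14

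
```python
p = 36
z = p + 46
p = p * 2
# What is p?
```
Trace:
  p=36
  p=36, z=82
  p=72, z=82

Final answer: 72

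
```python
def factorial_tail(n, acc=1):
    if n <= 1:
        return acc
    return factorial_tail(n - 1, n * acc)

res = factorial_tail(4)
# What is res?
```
Call trace:
factorial_tail(n=4, acc=1)
  factorial_tail(n=3, acc=4)
    factorial_tail(n=2, acc=12)
      factorial_tail(n=1, acc=24)
      -> return 24
    -> return 24
  -> return 24
-> return 24

Final answer: 24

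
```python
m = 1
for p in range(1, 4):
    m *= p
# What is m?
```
Trace:
  m=1
  m=1, p=1
  m=2, p=2
  m=6, p=3

Final answer: 6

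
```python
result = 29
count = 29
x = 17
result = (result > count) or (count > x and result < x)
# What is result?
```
Trace:
  result=29
  result=29, count=29
  result=29, count=29, x=17
  result=False, count=29, x=17

Final answer: False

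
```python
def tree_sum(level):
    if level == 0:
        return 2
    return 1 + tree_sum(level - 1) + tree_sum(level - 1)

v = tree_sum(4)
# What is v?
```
Call trace (a repeated sub-call is expanded the first time; later identical calls just restate its return value):
tree_sum(level=4)
  tree_sum(level=3)
    tree_sum(level=2)
      tree_sum(level=1)
        tree_sum(level=0)
        -> return 2
        tree_sum(level=0)
        -> return 2
      -> return 5
      tree_sum(level=1) -> return 5  (same call as traced above)
    -> return 11
    tree_sum(level=2) -> return 11  (same call as traced above)
  -> return 23
  tree_sum(level=3) -> return 23  (same call as traced above)
-> return 47

Final answer: 47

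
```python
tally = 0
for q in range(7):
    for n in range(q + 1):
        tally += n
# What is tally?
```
Trace:
  tally=0
  tally=0, q=0, n=0
  tally=0, q=1, n=0
  tally=1, q=1, n=1
  tally=1, q=2, n=0
  tally=2, q=2, n=1
  tally=4, q=2, n=2
  tally=4, q=3, n=0
  tally=5, q=3, n=1
  tally=7, q=3, n=2
  tally=10, q=3, n=3
  tally=10, q=4, n=0
  tally=11, q=4, n=1
  tally=13, q=4, n=2
  tally=16, q=4, n=3
  tally=20, q=4, n=4
  tally=20, q=5, n=0
  tally=21, q=5, n=1
  tally=23, q=5, n=2
  tally=26, q=5, n=3
  tally=30, q=5, n=4
  tally=35, q=5, n=5
  tally=35, q=6, n=0
  tally=36, q=6, n=1
  tally=38, q=6, n=2
  tally=41, q=6, n=3
  tally=45, q=6, n=4
  tally=50, q=6, n=5
  tally=56, q=6, n=6

Final answer: 56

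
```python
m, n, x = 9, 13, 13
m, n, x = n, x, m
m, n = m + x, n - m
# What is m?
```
Trace:
  m=9, n=13, x=13
  m=13, n=13, x=9
  m=22, n=0, x=9

Final answer: 22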